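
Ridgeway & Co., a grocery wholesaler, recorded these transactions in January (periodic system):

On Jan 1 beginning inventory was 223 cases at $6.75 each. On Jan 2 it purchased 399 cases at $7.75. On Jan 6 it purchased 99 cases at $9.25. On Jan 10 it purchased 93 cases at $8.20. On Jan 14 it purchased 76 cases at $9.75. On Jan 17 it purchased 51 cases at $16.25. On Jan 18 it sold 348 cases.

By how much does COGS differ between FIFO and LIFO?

$998.85

FIFO COGS: 223 @ $6.75 + 125 @ $7.75 = $2,474.00
LIFO COGS: 51 @ $16.25 + 76 @ $9.75 + 93 @ $8.20 + 99 @ $9.25 + 29 @ $7.75 = $3,472.85
Difference = |$2,474.00 − $3,472.85| = $998.85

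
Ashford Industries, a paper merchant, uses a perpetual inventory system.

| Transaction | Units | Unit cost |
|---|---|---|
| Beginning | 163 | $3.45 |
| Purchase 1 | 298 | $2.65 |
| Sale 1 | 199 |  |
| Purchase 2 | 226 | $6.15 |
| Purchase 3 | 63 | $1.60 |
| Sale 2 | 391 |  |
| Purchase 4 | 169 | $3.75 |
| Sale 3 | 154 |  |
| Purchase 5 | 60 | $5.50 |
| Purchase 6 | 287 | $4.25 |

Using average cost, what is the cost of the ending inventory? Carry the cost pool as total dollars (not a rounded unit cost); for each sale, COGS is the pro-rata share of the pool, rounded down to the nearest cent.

Ending inventory = $2,235.80

After Beginning: 163 on hand, pool $562.35 (≈ $3.4500 each)
After Purchase 1: 461 on hand, pool $1,352.05 (≈ $2.9329 each)
Sale 1, sell 199: 199/461 × $1,352.05 → $583.63
After Purchase 2: 488 on hand, pool $2,158.32 (≈ $4.4228 each)
After Purchase 3: 551 on hand, pool $2,259.12 (≈ $4.1000 each)
Sale 2, sell 391: 391/551 × $2,259.12 → $1,603.11
After Purchase 4: 329 on hand, pool $1,289.76 (≈ $3.9202 each)
Sale 3, sell 154: 154/329 × $1,289.76 → $603.71
After Purchase 5: 235 on hand, pool $1,016.05 (≈ $4.3236 each)
After Purchase 6: 522 on hand, pool $2,235.80 (≈ $4.2831 each)
Total COGS = $583.63 + $1,603.11 + $603.71 = $2,790.45
Ending inventory (cost pool remaining) = $2,235.80
Check: goods available $5,026.25 = COGS $2,790.45 + ending $2,235.80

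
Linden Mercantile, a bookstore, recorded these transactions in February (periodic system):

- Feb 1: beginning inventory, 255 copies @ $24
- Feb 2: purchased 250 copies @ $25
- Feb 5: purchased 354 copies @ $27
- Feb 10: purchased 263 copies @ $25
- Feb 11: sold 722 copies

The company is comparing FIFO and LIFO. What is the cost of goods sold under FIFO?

COGS = $18,229

FIFO COGS: 255 @ $24 + 250 @ $25 + 217 @ $27 = $18,229
LIFO COGS: 263 @ $25 + 354 @ $27 + 105 @ $25 = $18,758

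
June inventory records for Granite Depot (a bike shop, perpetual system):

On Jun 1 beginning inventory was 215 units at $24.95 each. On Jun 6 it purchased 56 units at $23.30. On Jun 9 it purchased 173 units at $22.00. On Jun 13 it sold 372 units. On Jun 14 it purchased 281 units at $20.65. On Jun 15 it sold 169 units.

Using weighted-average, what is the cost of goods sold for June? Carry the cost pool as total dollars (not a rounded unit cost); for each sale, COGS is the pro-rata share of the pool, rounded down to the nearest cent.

After Jun 1: 215 on hand, pool $5,364.25 (≈ $24.9500 each)
After Jun 6: 271 on hand, pool $6,669.05 (≈ $24.6090 each)
After Jun 9: 444 on hand, pool $10,475.05 (≈ $23.5925 each)
Jun 13, sell 372: 372/444 × $10,475.05 → $8,776.39
After Jun 14: 353 on hand, pool $7,501.31 (≈ $21.2502 each)
Jun 15, sell 169: 169/353 × $7,501.31 → $3,591.27
Total COGS = $8,776.39 + $3,591.27 = $12,367.66
Ending inventory (cost pool remaining) = $3,910.04
Check: goods available $16,277.70 = COGS $12,367.66 + ending $3,910.04

COGS = $12,367.66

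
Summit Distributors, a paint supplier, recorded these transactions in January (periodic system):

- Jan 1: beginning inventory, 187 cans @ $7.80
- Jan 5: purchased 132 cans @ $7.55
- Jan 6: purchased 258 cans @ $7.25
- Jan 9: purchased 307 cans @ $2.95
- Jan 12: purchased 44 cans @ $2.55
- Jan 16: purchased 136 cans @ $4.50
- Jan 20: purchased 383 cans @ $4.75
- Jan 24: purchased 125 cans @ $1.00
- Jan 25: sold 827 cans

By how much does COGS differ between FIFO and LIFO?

FIFO COGS: 187 @ $7.80 + 132 @ $7.55 + 258 @ $7.25 + 250 @ $2.95 = $5,063.20
LIFO COGS: 125 @ $1.00 + 383 @ $4.75 + 136 @ $4.50 + 44 @ $2.55 + 139 @ $2.95 = $3,078.50
Difference = |$5,063.20 − $3,078.50| = $1,984.70

$1,984.70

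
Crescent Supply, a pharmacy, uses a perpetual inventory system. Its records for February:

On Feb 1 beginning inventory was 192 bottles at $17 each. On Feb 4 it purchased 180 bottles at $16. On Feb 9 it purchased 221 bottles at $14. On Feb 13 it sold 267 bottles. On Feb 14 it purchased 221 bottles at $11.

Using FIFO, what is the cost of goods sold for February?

COGS = $4,464

Feb 13, 267 sold [FIFO — oldest first]: 192 @ $17 + 75 @ $16 = $4,464
Ending inventory: 105 @ $16 + 221 @ $14 + 221 @ $11 = $7,205
Check: goods available $11,669 = COGS $4,464 + ending $7,205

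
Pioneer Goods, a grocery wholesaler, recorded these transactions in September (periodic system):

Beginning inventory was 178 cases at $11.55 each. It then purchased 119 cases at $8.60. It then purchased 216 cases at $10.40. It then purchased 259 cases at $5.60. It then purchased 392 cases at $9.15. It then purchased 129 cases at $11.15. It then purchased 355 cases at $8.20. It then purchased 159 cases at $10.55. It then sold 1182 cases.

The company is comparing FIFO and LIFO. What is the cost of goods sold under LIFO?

FIFO COGS: 178 @ $11.55 + 119 @ $8.60 + 216 @ $10.40 + 259 @ $5.60 + 392 @ $9.15 + 18 @ $11.15 = $10,563.60
LIFO COGS: 159 @ $10.55 + 355 @ $8.20 + 129 @ $11.15 + 392 @ $9.15 + 147 @ $5.60 = $10,436.80

COGS = $10,436.80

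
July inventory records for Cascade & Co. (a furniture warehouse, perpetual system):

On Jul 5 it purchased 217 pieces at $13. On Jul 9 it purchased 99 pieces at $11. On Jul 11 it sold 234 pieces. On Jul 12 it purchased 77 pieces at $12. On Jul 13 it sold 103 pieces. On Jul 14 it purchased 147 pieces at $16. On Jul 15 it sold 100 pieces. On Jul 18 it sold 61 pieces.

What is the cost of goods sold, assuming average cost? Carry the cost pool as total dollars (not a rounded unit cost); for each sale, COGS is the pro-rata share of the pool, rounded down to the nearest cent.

COGS = $6,558.11

After Jul 5: 217 on hand, pool $2,821.00 (≈ $13.0000 each)
After Jul 9: 316 on hand, pool $3,910.00 (≈ $12.3734 each)
Jul 11, sell 234: 234/316 × $3,910.00 → $2,895.37
After Jul 12: 159 on hand, pool $1,938.63 (≈ $12.1926 each)
Jul 13, sell 103: 103/159 × $1,938.63 → $1,255.84
After Jul 14: 203 on hand, pool $3,034.79 (≈ $14.9497 each)
Jul 15, sell 100: 100/203 × $3,034.79 → $1,494.97
Jul 18, sell 61: 61/103 × $1,539.82 → $911.93
Total COGS = $2,895.37 + $1,255.84 + $1,494.97 + $911.93 = $6,558.11
Ending inventory (cost pool remaining) = $627.89
Check: goods available $7,186.00 = COGS $6,558.11 + ending $627.89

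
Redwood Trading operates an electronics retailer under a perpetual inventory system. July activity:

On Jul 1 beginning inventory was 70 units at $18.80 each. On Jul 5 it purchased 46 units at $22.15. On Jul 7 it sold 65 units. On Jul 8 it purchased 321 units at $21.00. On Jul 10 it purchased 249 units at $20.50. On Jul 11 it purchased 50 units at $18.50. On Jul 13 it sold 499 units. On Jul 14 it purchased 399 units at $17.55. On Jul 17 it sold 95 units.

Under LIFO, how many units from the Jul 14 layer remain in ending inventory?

Jul 7, 65 sold [LIFO — newest first]: 46 @ $22.15 + 19 @ $18.80 = $1,376.10
Jul 13, 499 sold [LIFO — newest first]: 50 @ $18.50 + 249 @ $20.50 + 200 @ $21.00 = $10,229.50
Jul 17, 95 sold [LIFO — newest first]: 95 @ $17.55 = $1,667.25
Total COGS = $1,376.10 + $10,229.50 + $1,667.25 = $13,272.85
Ending inventory: 51 @ $18.80 + 121 @ $21.00 + 304 @ $17.55 = $8,835.00
Check: goods available $22,107.85 = COGS $13,272.85 + ending $8,835.00

304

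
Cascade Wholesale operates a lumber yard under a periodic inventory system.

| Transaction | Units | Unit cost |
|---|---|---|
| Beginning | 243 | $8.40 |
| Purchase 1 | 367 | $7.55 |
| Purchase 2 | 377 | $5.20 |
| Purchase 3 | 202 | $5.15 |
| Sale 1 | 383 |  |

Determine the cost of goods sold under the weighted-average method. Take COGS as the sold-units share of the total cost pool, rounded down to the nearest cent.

COGS = $2,516.63

Sale 1, sell 383: 383/1189 × $7,812.75 → $2,516.63
Ending inventory (cost pool remaining) = $5,296.12
Check: goods available $7,812.75 = COGS $2,516.63 + ending $5,296.12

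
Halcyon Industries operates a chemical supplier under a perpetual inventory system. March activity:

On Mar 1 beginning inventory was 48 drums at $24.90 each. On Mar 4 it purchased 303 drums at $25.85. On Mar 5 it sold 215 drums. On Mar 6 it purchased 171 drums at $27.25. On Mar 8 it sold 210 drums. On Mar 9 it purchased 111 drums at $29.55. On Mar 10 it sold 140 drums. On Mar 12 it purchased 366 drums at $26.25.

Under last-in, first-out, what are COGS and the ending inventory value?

Mar 5, 215 sold [LIFO — newest first]: 215 @ $25.85 = $5,557.75
Mar 8, 210 sold [LIFO — newest first]: 171 @ $27.25 + 39 @ $25.85 = $5,667.90
Mar 10, 140 sold [LIFO — newest first]: 111 @ $29.55 + 29 @ $25.85 = $4,029.70
Total COGS = $5,557.75 + $5,667.90 + $4,029.70 = $15,255.35
Ending inventory: 48 @ $24.90 + 20 @ $25.85 + 366 @ $26.25 = $11,319.70

COGS = $15,255.35; ending inventory = $11,319.70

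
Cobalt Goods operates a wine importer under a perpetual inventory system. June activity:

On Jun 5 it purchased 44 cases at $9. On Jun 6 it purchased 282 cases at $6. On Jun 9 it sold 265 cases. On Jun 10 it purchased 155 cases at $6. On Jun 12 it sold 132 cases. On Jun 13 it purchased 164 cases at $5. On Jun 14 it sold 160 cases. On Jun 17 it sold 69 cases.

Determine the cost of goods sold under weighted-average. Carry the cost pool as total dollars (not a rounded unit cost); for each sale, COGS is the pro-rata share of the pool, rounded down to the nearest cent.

After Jun 5: 44 on hand, pool $396.00 (≈ $9.0000 each)
After Jun 6: 326 on hand, pool $2,088.00 (≈ $6.4049 each)
Jun 9, sell 265: 265/326 × $2,088.00 → $1,697.30
After Jun 10: 216 on hand, pool $1,320.70 (≈ $6.1144 each)
Jun 12, sell 132: 132/216 × $1,320.70 → $807.09
After Jun 13: 248 on hand, pool $1,333.61 (≈ $5.3775 each)
Jun 14, sell 160: 160/248 × $1,333.61 → $860.39
Jun 17, sell 69: 69/88 × $473.22 → $371.04
Total COGS = $1,697.30 + $807.09 + $860.39 + $371.04 = $3,735.82
Ending inventory (cost pool remaining) = $102.18
Check: goods available $3,838.00 = COGS $3,735.82 + ending $102.18

COGS = $3,735.82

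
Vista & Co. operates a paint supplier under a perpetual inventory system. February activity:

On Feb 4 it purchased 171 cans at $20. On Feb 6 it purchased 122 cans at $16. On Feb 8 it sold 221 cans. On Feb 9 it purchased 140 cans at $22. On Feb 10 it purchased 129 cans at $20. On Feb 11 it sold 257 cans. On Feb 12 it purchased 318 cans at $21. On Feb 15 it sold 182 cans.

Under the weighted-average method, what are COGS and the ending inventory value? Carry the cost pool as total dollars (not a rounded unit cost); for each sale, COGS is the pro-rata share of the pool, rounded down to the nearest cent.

After Feb 4: 171 on hand, pool $3,420.00 (≈ $20.0000 each)
After Feb 6: 293 on hand, pool $5,372.00 (≈ $18.3345 each)
Feb 8, sell 221: 221/293 × $5,372.00 → $4,051.91
After Feb 9: 212 on hand, pool $4,400.09 (≈ $20.7551 each)
After Feb 10: 341 on hand, pool $6,980.09 (≈ $20.4695 each)
Feb 11, sell 257: 257/341 × $6,980.09 → $5,260.65
After Feb 12: 402 on hand, pool $8,397.44 (≈ $20.8892 each)
Feb 15, sell 182: 182/402 × $8,397.44 → $3,801.82
Total COGS = $4,051.91 + $5,260.65 + $3,801.82 = $13,114.38
Ending inventory (cost pool remaining) = $4,595.62

COGS = $13,114.38; ending inventory = $4,595.62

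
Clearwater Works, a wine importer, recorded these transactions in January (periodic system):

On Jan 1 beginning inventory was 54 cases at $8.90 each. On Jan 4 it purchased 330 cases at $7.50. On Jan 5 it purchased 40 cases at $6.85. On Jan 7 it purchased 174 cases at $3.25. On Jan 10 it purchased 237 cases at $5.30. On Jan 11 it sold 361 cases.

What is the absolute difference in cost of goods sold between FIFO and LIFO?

FIFO COGS: 54 @ $8.90 + 307 @ $7.50 = $2,783.10
LIFO COGS: 237 @ $5.30 + 124 @ $3.25 = $1,659.10
Difference = |$2,783.10 − $1,659.10| = $1,124.00

$1,124.00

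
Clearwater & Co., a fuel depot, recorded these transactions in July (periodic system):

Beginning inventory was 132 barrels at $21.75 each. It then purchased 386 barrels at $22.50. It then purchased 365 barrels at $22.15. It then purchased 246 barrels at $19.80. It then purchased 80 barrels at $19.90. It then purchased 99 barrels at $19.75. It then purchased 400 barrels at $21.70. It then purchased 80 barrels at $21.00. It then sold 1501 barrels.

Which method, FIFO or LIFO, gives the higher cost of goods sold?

FIFO

FIFO COGS: 132 @ $21.75 + 386 @ $22.50 + 365 @ $22.15 + 246 @ $19.80 + 80 @ $19.90 + 99 @ $19.75 + 193 @ $21.70 = $32,246.90
LIFO COGS: 80 @ $21.00 + 400 @ $21.70 + 99 @ $19.75 + 80 @ $19.90 + 246 @ $19.80 + 365 @ $22.15 + 231 @ $22.50 = $32,060.30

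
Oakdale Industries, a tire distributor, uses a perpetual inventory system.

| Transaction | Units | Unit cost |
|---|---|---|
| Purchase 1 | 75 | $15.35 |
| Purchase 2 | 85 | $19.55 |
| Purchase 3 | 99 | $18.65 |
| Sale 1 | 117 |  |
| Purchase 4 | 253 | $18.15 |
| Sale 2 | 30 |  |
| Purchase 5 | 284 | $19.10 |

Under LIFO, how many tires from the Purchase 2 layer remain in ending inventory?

67

Sale 1 (117) [LIFO — newest first]: 99 @ $18.65 + 18 @ $19.55 = $2,198.25
Sale 2 (30) [LIFO — newest first]: 30 @ $18.15 = $544.50
Total COGS = $2,198.25 + $544.50 = $2,742.75
Ending inventory: 75 @ $15.35 + 67 @ $19.55 + 223 @ $18.15 + 284 @ $19.10 = $11,932.95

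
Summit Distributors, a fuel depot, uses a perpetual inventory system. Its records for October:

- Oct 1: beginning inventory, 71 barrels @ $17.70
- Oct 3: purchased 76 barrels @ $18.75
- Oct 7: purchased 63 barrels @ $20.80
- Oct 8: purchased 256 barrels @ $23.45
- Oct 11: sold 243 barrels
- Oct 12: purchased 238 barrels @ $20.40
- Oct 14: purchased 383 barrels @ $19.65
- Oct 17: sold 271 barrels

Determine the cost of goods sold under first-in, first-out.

Oct 11, 243 sold [FIFO — oldest first]: 71 @ $17.70 + 76 @ $18.75 + 63 @ $20.80 + 33 @ $23.45 = $4,765.95
Oct 17, 271 sold [FIFO — oldest first]: 223 @ $23.45 + 48 @ $20.40 = $6,208.55
Total COGS = $4,765.95 + $6,208.55 = $10,974.50
Ending inventory: 190 @ $20.40 + 383 @ $19.65 = $11,401.95
Check: goods available $22,376.45 = COGS $10,974.50 + ending $11,401.95

COGS = $10,974.50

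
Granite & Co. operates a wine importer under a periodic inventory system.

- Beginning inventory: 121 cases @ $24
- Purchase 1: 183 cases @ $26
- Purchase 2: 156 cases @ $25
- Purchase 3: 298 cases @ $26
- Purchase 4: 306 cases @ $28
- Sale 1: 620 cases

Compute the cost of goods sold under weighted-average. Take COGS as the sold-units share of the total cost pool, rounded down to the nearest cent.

Sale 1, sell 620: 620/1064 × $27,878.00 → $16,244.69
Ending inventory (cost pool remaining) = $11,633.31

COGS = $16,244.69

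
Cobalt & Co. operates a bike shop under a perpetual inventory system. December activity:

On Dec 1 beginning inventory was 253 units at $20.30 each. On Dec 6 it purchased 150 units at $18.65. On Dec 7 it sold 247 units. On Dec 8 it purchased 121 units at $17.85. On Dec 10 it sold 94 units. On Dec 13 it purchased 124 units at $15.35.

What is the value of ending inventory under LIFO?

Dec 7, 247 sold [LIFO — newest first]: 150 @ $18.65 + 97 @ $20.30 = $4,766.60
Dec 10, 94 sold [LIFO — newest first]: 94 @ $17.85 = $1,677.90
Total COGS = $4,766.60 + $1,677.90 = $6,444.50
Ending inventory: 156 @ $20.30 + 27 @ $17.85 + 124 @ $15.35 = $5,552.15

Ending inventory = $5,552.15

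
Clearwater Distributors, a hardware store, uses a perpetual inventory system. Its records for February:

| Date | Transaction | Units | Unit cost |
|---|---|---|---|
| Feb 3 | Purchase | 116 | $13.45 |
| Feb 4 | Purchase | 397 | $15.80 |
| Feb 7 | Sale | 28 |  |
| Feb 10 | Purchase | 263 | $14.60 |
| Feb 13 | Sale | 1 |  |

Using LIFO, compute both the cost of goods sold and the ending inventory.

COGS = $457.00; ending inventory = $11,215.60

Feb 7, 28 sold [LIFO — newest first]: 28 @ $15.80 = $442.40
Feb 13, 1 sold [LIFO — newest first]: 1 @ $14.60 = $14.60
Total COGS = $442.40 + $14.60 = $457.00
Ending inventory: 116 @ $13.45 + 369 @ $15.80 + 262 @ $14.60 = $11,215.60
Check: goods available $11,672.60 = COGS $457.00 + ending $11,215.60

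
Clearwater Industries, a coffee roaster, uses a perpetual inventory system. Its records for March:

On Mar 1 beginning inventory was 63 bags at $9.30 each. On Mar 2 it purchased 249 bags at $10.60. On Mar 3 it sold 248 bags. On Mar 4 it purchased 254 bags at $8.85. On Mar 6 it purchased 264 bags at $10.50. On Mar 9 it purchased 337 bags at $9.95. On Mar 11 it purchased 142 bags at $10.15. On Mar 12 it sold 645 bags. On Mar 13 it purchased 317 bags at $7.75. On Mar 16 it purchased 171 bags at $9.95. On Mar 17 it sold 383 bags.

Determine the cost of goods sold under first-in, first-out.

Mar 3, 248 sold [FIFO — oldest first]: 63 @ $9.30 + 185 @ $10.60 = $2,546.90
Mar 12, 645 sold [FIFO — oldest first]: 64 @ $10.60 + 254 @ $8.85 + 264 @ $10.50 + 63 @ $9.95 = $6,325.15
Mar 17, 383 sold [FIFO — oldest first]: 274 @ $9.95 + 109 @ $10.15 = $3,832.65
Total COGS = $2,546.90 + $6,325.15 + $3,832.65 = $12,704.70
Ending inventory: 33 @ $10.15 + 317 @ $7.75 + 171 @ $9.95 = $4,493.15

COGS = $12,704.70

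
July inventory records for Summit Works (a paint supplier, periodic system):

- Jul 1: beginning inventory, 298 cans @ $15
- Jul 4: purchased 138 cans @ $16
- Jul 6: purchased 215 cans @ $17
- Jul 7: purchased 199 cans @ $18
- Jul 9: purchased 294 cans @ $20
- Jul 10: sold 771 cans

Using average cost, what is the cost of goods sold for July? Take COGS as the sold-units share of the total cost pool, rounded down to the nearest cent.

COGS = $13,340.86

Jul 10, sell 771: 771/1144 × $19,795.00 → $13,340.86
Ending inventory (cost pool remaining) = $6,454.14
Check: goods available $19,795.00 = COGS $13,340.86 + ending $6,454.14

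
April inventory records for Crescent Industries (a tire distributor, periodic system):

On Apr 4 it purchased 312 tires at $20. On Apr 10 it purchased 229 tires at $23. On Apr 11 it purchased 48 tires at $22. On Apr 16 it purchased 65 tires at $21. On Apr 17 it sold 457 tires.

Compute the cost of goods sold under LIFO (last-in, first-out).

Apr 17, 457 sold [LIFO — newest first]: 65 @ $21 + 48 @ $22 + 229 @ $23 + 115 @ $20 = $9,988
Ending inventory: 197 @ $20 = $3,940

COGS = $9,988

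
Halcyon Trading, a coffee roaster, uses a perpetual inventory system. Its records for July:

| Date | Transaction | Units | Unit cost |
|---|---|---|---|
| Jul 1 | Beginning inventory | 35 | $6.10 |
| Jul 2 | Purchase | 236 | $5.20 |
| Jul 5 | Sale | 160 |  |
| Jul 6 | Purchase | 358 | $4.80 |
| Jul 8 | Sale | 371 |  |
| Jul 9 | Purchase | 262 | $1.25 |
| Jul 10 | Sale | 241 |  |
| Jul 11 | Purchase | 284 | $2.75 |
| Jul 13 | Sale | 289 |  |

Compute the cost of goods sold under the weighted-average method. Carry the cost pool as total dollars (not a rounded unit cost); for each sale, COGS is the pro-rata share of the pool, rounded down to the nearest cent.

COGS = $3,970.93

After Jul 1: 35 on hand, pool $213.50 (≈ $6.1000 each)
After Jul 2: 271 on hand, pool $1,440.70 (≈ $5.3162 each)
Jul 5, sell 160: 160/271 × $1,440.70 → $850.59
After Jul 6: 469 on hand, pool $2,308.51 (≈ $4.9222 each)
Jul 8, sell 371: 371/469 × $2,308.51 → $1,826.13
After Jul 9: 360 on hand, pool $809.88 (≈ $2.2497 each)
Jul 10, sell 241: 241/360 × $809.88 → $542.16
After Jul 11: 403 on hand, pool $1,048.72 (≈ $2.6023 each)
Jul 13, sell 289: 289/403 × $1,048.72 → $752.05
Total COGS = $850.59 + $1,826.13 + $542.16 + $752.05 = $3,970.93
Ending inventory (cost pool remaining) = $296.67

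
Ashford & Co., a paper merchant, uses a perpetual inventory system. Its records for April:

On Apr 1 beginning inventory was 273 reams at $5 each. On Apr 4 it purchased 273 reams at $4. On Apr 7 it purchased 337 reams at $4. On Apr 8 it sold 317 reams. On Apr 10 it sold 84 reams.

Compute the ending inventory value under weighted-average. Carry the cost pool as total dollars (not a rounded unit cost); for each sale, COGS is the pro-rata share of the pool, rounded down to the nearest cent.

After Apr 1: 273 on hand, pool $1,365.00 (≈ $5.0000 each)
After Apr 4: 546 on hand, pool $2,457.00 (≈ $4.5000 each)
After Apr 7: 883 on hand, pool $3,805.00 (≈ $4.3092 each)
Apr 8, sell 317: 317/883 × $3,805.00 → $1,366.00
Apr 10, sell 84: 84/566 × $2,439.00 → $361.97
Total COGS = $1,366.00 + $361.97 = $1,727.97
Ending inventory (cost pool remaining) = $2,077.03
Check: goods available $3,805.00 = COGS $1,727.97 + ending $2,077.03

Ending inventory = $2,077.03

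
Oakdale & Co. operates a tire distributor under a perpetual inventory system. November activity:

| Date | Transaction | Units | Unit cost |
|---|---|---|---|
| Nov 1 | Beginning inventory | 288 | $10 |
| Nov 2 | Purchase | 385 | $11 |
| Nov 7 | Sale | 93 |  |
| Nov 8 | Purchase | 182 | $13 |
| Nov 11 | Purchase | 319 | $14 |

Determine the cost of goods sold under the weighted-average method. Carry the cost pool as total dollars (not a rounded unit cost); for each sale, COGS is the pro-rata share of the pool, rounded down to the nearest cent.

After Nov 1: 288 on hand, pool $2,880.00 (≈ $10.0000 each)
After Nov 2: 673 on hand, pool $7,115.00 (≈ $10.5721 each)
Nov 7, sell 93: 93/673 × $7,115.00 → $983.20
After Nov 8: 762 on hand, pool $8,497.80 (≈ $11.1520 each)
After Nov 11: 1081 on hand, pool $12,963.80 (≈ $11.9924 each)
Ending inventory (cost pool remaining) = $12,963.80

COGS = $983.20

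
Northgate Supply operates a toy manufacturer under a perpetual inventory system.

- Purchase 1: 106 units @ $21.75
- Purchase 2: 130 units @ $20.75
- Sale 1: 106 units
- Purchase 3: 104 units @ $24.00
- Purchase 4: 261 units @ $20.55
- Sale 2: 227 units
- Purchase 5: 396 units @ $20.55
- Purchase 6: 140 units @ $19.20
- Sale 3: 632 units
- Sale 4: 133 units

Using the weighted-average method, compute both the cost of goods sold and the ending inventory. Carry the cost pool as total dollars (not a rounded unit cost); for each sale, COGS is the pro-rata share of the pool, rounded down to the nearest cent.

COGS = $22,884.42; ending inventory = $803.93

After Purchase 1: 106 on hand, pool $2,305.50 (≈ $21.7500 each)
After Purchase 2: 236 on hand, pool $5,003.00 (≈ $21.1992 each)
Sale 1, sell 106: 106/236 × $5,003.00 → $2,247.11
After Purchase 3: 234 on hand, pool $5,251.89 (≈ $22.4440 each)
After Purchase 4: 495 on hand, pool $10,615.44 (≈ $21.4453 each)
Sale 2, sell 227: 227/495 × $10,615.44 → $4,868.09
After Purchase 5: 664 on hand, pool $13,885.15 (≈ $20.9114 each)
After Purchase 6: 804 on hand, pool $16,573.15 (≈ $20.6134 each)
Sale 3, sell 632: 632/804 × $16,573.15 → $13,027.65
Sale 4, sell 133: 133/172 × $3,545.50 → $2,741.57
Total COGS = $2,247.11 + $4,868.09 + $13,027.65 + $2,741.57 = $22,884.42
Ending inventory (cost pool remaining) = $803.93
Check: goods available $23,688.35 = COGS $22,884.42 + ending $803.93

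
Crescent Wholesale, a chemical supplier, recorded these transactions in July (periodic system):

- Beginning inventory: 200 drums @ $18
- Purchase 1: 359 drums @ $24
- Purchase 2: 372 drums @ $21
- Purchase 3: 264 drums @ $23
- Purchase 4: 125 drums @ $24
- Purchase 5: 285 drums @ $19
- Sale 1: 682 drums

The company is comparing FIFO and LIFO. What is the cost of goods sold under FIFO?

FIFO COGS: 200 @ $18 + 359 @ $24 + 123 @ $21 = $14,799
LIFO COGS: 285 @ $19 + 125 @ $24 + 264 @ $23 + 8 @ $21 = $14,655

COGS = $14,799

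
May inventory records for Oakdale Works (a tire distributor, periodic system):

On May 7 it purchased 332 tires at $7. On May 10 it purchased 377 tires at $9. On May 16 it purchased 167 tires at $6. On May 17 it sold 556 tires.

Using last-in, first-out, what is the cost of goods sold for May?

COGS = $4,479

May 17, 556 sold [LIFO — newest first]: 167 @ $6 + 377 @ $9 + 12 @ $7 = $4,479
Ending inventory: 320 @ $7 = $2,240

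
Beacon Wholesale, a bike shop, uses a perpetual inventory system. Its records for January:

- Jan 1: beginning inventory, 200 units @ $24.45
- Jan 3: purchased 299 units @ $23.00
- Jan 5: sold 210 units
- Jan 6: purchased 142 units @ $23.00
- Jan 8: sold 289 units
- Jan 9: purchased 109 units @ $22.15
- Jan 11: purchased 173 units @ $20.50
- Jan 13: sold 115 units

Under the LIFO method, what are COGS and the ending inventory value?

Jan 5, 210 sold [LIFO — newest first]: 210 @ $23.00 = $4,830.00
Jan 8, 289 sold [LIFO — newest first]: 142 @ $23.00 + 89 @ $23.00 + 58 @ $24.45 = $6,731.10
Jan 13, 115 sold [LIFO — newest first]: 115 @ $20.50 = $2,357.50
Total COGS = $4,830.00 + $6,731.10 + $2,357.50 = $13,918.60
Ending inventory: 142 @ $24.45 + 109 @ $22.15 + 58 @ $20.50 = $7,075.25

COGS = $13,918.60; ending inventory = $7,075.25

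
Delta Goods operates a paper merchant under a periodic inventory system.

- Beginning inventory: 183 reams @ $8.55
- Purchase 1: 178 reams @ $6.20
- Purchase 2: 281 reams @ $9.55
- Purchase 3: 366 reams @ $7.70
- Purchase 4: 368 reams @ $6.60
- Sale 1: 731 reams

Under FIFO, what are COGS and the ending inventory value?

Sale 1 (731) [FIFO — oldest first]: 183 @ $8.55 + 178 @ $6.20 + 281 @ $9.55 + 89 @ $7.70 = $6,037.10
Ending inventory: 277 @ $7.70 + 368 @ $6.60 = $4,561.70
Check: goods available $10,598.80 = COGS $6,037.10 + ending $4,561.70

COGS = $6,037.10; ending inventory = $4,561.70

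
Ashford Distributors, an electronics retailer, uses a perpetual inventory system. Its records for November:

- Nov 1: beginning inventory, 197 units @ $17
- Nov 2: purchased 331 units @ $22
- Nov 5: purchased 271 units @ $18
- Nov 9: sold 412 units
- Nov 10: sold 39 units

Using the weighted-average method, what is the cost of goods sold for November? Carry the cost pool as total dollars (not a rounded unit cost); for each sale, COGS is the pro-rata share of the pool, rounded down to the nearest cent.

After Nov 1: 197 on hand, pool $3,349.00 (≈ $17.0000 each)
After Nov 2: 528 on hand, pool $10,631.00 (≈ $20.1345 each)
After Nov 5: 799 on hand, pool $15,509.00 (≈ $19.4105 each)
Nov 9, sell 412: 412/799 × $15,509.00 → $7,997.13
Nov 10, sell 39: 39/387 × $7,511.87 → $757.01
Total COGS = $7,997.13 + $757.01 = $8,754.14
Ending inventory (cost pool remaining) = $6,754.86

COGS = $8,754.14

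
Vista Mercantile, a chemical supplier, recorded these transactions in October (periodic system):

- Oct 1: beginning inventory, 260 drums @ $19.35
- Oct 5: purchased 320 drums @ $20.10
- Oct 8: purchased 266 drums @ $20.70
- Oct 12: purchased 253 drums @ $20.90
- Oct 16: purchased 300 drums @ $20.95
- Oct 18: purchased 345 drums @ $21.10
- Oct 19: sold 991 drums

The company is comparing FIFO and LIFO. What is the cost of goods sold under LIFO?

FIFO COGS: 260 @ $19.35 + 320 @ $20.10 + 266 @ $20.70 + 145 @ $20.90 = $19,999.70
LIFO COGS: 345 @ $21.10 + 300 @ $20.95 + 253 @ $20.90 + 93 @ $20.70 = $20,777.30

COGS = $20,777.30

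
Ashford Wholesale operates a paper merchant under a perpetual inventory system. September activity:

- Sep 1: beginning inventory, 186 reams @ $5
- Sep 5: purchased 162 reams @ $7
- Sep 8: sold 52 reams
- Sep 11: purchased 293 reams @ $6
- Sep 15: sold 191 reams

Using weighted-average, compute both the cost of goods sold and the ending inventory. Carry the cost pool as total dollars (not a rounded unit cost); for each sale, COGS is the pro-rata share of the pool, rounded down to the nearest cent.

After Sep 1: 186 on hand, pool $930.00 (≈ $5.0000 each)
After Sep 5: 348 on hand, pool $2,064.00 (≈ $5.9310 each)
Sep 8, sell 52: 52/348 × $2,064.00 → $308.41
After Sep 11: 589 on hand, pool $3,513.59 (≈ $5.9653 each)
Sep 15, sell 191: 191/589 × $3,513.59 → $1,139.38
Total COGS = $308.41 + $1,139.38 = $1,447.79
Ending inventory (cost pool remaining) = $2,374.21

COGS = $1,447.79; ending inventory = $2,374.21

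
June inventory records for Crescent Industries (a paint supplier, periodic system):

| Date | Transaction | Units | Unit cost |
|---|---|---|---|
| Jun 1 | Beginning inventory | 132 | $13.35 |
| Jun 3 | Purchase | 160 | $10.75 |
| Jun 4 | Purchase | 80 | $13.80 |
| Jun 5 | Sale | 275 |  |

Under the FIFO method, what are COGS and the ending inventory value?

COGS = $3,299.45; ending inventory = $1,286.75

Jun 5, 275 sold [FIFO — oldest first]: 132 @ $13.35 + 143 @ $10.75 = $3,299.45
Ending inventory: 17 @ $10.75 + 80 @ $13.80 = $1,286.75
Check: goods available $4,586.20 = COGS $3,299.45 + ending $1,286.75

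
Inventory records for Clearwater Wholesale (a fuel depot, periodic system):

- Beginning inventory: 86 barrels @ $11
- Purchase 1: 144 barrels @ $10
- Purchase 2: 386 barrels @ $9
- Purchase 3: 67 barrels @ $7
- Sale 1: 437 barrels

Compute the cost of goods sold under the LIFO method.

Sale 1 (437) [LIFO — newest first]: 67 @ $7 + 370 @ $9 = $3,799
Ending inventory: 86 @ $11 + 144 @ $10 + 16 @ $9 = $2,530

COGS = $3,799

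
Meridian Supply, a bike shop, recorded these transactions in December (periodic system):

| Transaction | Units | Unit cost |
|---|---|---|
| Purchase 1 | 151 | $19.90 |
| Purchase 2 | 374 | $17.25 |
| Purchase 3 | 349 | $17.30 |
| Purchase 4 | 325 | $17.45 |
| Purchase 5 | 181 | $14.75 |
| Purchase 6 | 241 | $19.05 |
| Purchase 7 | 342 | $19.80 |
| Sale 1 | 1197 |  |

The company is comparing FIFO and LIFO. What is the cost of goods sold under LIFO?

FIFO COGS: 151 @ $19.90 + 374 @ $17.25 + 349 @ $17.30 + 323 @ $17.45 = $21,130.45
LIFO COGS: 342 @ $19.80 + 241 @ $19.05 + 181 @ $14.75 + 325 @ $17.45 + 108 @ $17.30 = $21,572.05

COGS = $21,572.05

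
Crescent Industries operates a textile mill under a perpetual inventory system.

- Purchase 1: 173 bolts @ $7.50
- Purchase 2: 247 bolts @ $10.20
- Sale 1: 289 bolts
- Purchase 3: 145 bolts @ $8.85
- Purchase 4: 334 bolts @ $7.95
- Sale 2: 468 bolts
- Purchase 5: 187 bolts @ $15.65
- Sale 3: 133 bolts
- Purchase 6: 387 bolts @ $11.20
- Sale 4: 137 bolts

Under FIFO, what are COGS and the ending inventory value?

COGS = $9,758.65; ending inventory = $5,257.75

Sale 1 (289) [FIFO — oldest first]: 173 @ $7.50 + 116 @ $10.20 = $2,480.70
Sale 2 (468) [FIFO — oldest first]: 131 @ $10.20 + 145 @ $8.85 + 192 @ $7.95 = $4,145.85
Sale 3 (133) [FIFO — oldest first]: 133 @ $7.95 = $1,057.35
Sale 4 (137) [FIFO — oldest first]: 9 @ $7.95 + 128 @ $15.65 = $2,074.75
Total COGS = $2,480.70 + $4,145.85 + $1,057.35 + $2,074.75 = $9,758.65
Ending inventory: 59 @ $15.65 + 387 @ $11.20 = $5,257.75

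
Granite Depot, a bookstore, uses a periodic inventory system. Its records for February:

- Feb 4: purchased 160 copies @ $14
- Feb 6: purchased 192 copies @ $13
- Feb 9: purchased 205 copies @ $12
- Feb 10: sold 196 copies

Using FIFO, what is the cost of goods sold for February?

Feb 10, 196 sold [FIFO — oldest first]: 160 @ $14 + 36 @ $13 = $2,708
Ending inventory: 156 @ $13 + 205 @ $12 = $4,488

COGS = $2,708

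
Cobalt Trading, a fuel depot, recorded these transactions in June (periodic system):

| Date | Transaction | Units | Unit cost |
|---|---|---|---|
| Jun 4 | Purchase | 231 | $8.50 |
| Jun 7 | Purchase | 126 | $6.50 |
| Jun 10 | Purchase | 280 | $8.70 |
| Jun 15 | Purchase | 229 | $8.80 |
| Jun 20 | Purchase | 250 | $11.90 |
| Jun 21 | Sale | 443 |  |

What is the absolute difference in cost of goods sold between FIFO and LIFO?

FIFO COGS: 231 @ $8.50 + 126 @ $6.50 + 86 @ $8.70 = $3,530.70
LIFO COGS: 250 @ $11.90 + 193 @ $8.80 = $4,673.40
Difference = |$3,530.70 − $4,673.40| = $1,142.70

$1,142.70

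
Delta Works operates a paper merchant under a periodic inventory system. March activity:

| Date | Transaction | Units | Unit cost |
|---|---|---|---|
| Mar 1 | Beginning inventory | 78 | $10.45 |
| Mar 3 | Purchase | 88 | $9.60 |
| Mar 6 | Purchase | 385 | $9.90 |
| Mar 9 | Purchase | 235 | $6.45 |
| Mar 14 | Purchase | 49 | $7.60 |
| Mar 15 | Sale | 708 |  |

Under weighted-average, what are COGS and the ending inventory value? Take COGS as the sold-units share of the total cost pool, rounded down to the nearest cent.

COGS = $6,240.19; ending inventory = $1,119.36

Mar 15, sell 708: 708/835 × $7,359.55 → $6,240.19
Ending inventory (cost pool remaining) = $1,119.36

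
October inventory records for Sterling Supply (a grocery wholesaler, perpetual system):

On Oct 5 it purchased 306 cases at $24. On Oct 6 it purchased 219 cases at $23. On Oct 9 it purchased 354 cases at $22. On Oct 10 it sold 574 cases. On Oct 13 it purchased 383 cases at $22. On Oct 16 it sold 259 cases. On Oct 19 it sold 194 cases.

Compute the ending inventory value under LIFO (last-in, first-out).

Oct 10, 574 sold [LIFO — newest first]: 354 @ $22 + 219 @ $23 + 1 @ $24 = $12,849
Oct 16, 259 sold [LIFO — newest first]: 259 @ $22 = $5,698
Oct 19, 194 sold [LIFO — newest first]: 124 @ $22 + 70 @ $24 = $4,408
Total COGS = $12,849 + $5,698 + $4,408 = $22,955
Ending inventory: 235 @ $24 = $5,640
Check: goods available $28,595 = COGS $22,955 + ending $5,640

Ending inventory = $5,640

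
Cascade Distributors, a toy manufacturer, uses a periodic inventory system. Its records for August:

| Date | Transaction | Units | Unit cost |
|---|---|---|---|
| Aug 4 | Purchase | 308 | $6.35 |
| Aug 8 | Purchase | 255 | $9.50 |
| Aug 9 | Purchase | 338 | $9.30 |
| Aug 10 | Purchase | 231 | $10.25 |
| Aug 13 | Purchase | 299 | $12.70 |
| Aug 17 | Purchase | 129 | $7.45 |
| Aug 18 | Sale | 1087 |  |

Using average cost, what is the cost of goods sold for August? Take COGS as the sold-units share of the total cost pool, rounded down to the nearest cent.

Aug 18, sell 1087: 1087/1560 × $14,647.80 → $10,206.51
Ending inventory (cost pool remaining) = $4,441.29

COGS = $10,206.51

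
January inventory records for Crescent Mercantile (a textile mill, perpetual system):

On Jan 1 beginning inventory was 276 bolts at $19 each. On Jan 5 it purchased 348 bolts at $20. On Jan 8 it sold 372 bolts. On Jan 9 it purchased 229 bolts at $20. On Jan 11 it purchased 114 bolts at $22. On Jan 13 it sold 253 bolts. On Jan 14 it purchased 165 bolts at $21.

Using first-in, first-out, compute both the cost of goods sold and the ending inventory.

Jan 8, 372 sold [FIFO — oldest first]: 276 @ $19 + 96 @ $20 = $7,164
Jan 13, 253 sold [FIFO — oldest first]: 252 @ $20 + 1 @ $20 = $5,060
Total COGS = $7,164 + $5,060 = $12,224
Ending inventory: 228 @ $20 + 114 @ $22 + 165 @ $21 = $10,533

COGS = $12,224; ending inventory = $10,533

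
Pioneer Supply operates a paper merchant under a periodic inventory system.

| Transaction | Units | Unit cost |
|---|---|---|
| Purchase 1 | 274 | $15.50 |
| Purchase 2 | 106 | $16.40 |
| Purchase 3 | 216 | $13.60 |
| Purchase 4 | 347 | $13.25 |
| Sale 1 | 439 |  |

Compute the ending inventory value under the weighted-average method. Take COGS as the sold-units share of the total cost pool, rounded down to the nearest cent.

Ending inventory = $7,226.37

Sale 1, sell 439: 439/943 × $13,520.75 → $6,294.38
Ending inventory (cost pool remaining) = $7,226.37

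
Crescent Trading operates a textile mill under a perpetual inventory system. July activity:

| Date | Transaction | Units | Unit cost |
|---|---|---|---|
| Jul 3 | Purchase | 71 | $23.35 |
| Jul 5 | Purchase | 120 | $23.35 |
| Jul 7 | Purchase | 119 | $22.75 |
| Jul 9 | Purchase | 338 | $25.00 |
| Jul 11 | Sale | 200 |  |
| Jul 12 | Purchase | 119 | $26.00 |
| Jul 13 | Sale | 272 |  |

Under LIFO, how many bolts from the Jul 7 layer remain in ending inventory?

Jul 11, 200 sold [LIFO — newest first]: 200 @ $25.00 = $5,000.00
Jul 13, 272 sold [LIFO — newest first]: 119 @ $26.00 + 138 @ $25.00 + 15 @ $22.75 = $6,885.25
Total COGS = $5,000.00 + $6,885.25 = $11,885.25
Ending inventory: 71 @ $23.35 + 120 @ $23.35 + 104 @ $22.75 = $6,825.85
Check: goods available $18,711.10 = COGS $11,885.25 + ending $6,825.85

104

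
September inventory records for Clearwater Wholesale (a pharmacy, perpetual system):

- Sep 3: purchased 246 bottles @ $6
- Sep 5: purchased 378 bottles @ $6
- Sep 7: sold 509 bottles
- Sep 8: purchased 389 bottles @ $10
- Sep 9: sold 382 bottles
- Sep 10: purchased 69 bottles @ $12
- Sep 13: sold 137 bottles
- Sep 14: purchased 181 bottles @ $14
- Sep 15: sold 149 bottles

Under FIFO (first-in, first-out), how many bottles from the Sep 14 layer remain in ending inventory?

Sep 7, 509 sold [FIFO — oldest first]: 246 @ $6 + 263 @ $6 = $3,054
Sep 9, 382 sold [FIFO — oldest first]: 115 @ $6 + 267 @ $10 = $3,360
Sep 13, 137 sold [FIFO — oldest first]: 122 @ $10 + 15 @ $12 = $1,400
Sep 15, 149 sold [FIFO — oldest first]: 54 @ $12 + 95 @ $14 = $1,978
Total COGS = $3,054 + $3,360 + $1,400 + $1,978 = $9,792
Ending inventory: 86 @ $14 = $1,204
Check: goods available $10,996 = COGS $9,792 + ending $1,204

86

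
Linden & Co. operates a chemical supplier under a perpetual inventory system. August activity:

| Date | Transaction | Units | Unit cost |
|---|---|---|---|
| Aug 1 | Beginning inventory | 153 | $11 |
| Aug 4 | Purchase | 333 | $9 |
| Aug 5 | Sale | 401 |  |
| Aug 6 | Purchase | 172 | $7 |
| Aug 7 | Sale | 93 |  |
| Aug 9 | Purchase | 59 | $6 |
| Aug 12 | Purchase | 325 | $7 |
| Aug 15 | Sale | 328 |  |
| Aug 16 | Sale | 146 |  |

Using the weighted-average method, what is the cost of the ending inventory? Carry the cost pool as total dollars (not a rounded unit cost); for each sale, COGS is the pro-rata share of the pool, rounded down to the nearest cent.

Ending inventory = $529.30

After Aug 1: 153 on hand, pool $1,683.00 (≈ $11.0000 each)
After Aug 4: 486 on hand, pool $4,680.00 (≈ $9.6296 each)
Aug 5, sell 401: 401/486 × $4,680.00 → $3,861.48
After Aug 6: 257 on hand, pool $2,022.52 (≈ $7.8697 each)
Aug 7, sell 93: 93/257 × $2,022.52 → $731.88
After Aug 9: 223 on hand, pool $1,644.64 (≈ $7.3751 each)
After Aug 12: 548 on hand, pool $3,919.64 (≈ $7.1526 each)
Aug 15, sell 328: 328/548 × $3,919.64 → $2,346.06
Aug 16, sell 146: 146/220 × $1,573.58 → $1,044.28
Total COGS = $3,861.48 + $731.88 + $2,346.06 + $1,044.28 = $7,983.70
Ending inventory (cost pool remaining) = $529.30
Check: goods available $8,513.00 = COGS $7,983.70 + ending $529.30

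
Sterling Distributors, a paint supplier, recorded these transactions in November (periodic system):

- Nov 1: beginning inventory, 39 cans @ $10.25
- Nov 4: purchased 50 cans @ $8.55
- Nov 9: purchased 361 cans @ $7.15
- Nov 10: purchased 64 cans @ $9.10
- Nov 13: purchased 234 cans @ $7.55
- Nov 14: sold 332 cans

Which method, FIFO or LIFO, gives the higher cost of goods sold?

FIFO COGS: 39 @ $10.25 + 50 @ $8.55 + 243 @ $7.15 = $2,564.70
LIFO COGS: 234 @ $7.55 + 64 @ $9.10 + 34 @ $7.15 = $2,592.20

LIFO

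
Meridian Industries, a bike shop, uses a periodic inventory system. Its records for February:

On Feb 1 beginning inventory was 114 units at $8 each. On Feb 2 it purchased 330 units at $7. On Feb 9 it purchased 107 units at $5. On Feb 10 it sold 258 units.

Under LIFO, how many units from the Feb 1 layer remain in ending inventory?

114

Feb 10, 258 sold [LIFO — newest first]: 107 @ $5 + 151 @ $7 = $1,592
Ending inventory: 114 @ $8 + 179 @ $7 = $2,165
Check: goods available $3,757 = COGS $1,592 + ending $2,165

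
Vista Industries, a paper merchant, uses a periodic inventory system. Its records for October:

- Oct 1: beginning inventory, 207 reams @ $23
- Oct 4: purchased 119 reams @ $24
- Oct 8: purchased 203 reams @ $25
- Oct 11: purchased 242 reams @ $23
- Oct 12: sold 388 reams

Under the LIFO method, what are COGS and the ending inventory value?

COGS = $9,216; ending inventory = $9,042

Oct 12, 388 sold [LIFO — newest first]: 242 @ $23 + 146 @ $25 = $9,216
Ending inventory: 207 @ $23 + 119 @ $24 + 57 @ $25 = $9,042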